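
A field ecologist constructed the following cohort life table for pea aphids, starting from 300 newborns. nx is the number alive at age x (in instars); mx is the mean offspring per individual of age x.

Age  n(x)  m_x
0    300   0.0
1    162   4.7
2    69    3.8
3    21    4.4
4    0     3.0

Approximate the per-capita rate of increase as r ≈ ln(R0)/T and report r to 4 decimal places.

lx = nx/n0 = nx/300: 1, 0.54, 0.23, 0.07, 0
R0 = Σ lx·mx = 0 + 2.538 + 0.874 + 0.308 + 0 = 3.72
Σ x·lx·mx = 5.21; T = 5.21/3.72 = 1.40054…
r ≈ ln(R0)/T = ln(3.72)/1.40054… = 0.938014… → 0.9380

0.9380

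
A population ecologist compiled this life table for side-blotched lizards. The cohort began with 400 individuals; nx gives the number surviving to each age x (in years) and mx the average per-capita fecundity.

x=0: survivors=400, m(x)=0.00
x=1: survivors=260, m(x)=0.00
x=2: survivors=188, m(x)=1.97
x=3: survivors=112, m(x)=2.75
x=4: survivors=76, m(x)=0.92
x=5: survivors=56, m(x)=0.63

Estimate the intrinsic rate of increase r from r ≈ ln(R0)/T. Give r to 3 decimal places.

0.248

lx = nx/n0 = nx/400: 1, 0.65, 0.47, 0.28, 0.19, 0.14
R0 = Σ lx·mx = 0 + 0 + 0.9259 + 0.77 + 0.1748 + 0.0882 = 1.9589
Σ x·lx·mx = 5.302; T = 5.302/1.9589 = 2.70662…
r ≈ ln(R0)/T = ln(1.9589)/2.70662… = 0.24842… → 0.248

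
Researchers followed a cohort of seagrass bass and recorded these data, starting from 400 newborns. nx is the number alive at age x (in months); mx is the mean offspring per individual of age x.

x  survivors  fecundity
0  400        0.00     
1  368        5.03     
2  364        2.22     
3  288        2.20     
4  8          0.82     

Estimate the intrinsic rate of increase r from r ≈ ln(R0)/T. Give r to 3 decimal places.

lx = nx/n0 = nx/400: 1, 0.92, 0.91, 0.72, 0.02
R0 = Σ lx·mx = 0 + 4.6276 + 2.0202 + 1.584 + 0.0164 = 8.2482
Σ x·lx·mx = 13.4856; T = 13.4856/8.2482 = 1.63497…
r ≈ ln(R0)/T = ln(8.2482)/1.63497… = 1.29054… → 1.291

1.291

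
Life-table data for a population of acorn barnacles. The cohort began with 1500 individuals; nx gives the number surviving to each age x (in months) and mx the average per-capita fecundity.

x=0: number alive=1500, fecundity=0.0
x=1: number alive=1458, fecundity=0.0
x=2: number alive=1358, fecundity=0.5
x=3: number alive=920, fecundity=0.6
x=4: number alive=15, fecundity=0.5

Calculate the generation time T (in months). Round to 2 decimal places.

lx = nx/n0 = nx/1500: 1, 0.972, 0.90533…, 0.61333…, 0.01
lx·mx: 0, 0, 0.452667…, 0.368…, 0.005 → R0 = 0.825667…
x·lx·mx: 0, 0, 0.905333…, 1.104…, 0.02 → Σ = 2.029333…
T = 2.029333… / 0.825667… = 2.457812… → 2.46

2.46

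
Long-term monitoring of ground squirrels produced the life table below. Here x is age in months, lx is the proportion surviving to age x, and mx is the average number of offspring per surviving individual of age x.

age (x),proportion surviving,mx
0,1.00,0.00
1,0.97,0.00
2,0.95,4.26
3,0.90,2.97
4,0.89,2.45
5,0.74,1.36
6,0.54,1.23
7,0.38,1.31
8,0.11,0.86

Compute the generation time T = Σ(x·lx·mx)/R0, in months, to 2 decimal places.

3.41

lx·mx: 0, 0, 4.047, 2.673, 2.1805, 1.0064, 0.6642, 0.4978, 0.0946 → R0 = 11.1635
x·lx·mx: 0, 0, 8.094, 8.019, 8.722, 5.032, 3.9852, 3.4846, 0.7568 → Σ = 38.0936
T = 38.0936 / 11.1635 = 3.412335… → 3.41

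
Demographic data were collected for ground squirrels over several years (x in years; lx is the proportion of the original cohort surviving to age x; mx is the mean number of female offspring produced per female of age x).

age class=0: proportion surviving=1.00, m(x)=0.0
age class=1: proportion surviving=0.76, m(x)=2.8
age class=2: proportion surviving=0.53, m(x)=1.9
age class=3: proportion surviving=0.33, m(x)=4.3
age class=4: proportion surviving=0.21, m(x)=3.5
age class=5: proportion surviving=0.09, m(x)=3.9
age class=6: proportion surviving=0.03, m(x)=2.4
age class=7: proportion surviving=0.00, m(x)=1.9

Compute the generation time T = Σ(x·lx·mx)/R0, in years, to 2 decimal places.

lx·mx: 0, 2.128, 1.007, 1.419, 0.735, 0.351, 0.072, 0 → R0 = 5.712
x·lx·mx: 0, 2.128, 2.014, 4.257, 2.94, 1.755, 0.432, 0 → Σ = 13.526
T = 13.526 / 5.712 = 2.367997… → 2.37

2.37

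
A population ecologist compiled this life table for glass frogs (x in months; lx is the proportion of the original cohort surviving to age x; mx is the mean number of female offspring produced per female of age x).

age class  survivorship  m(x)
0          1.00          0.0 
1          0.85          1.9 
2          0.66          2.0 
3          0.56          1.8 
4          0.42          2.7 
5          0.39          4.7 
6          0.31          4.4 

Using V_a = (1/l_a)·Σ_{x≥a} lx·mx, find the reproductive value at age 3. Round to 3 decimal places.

9.534

lx·mx for x ≥ 3: 1.008, 1.134, 1.833, 1.364 → sum = 5.339
V_3 = 5.339 / l_3 = 5.339 / 0.56 = 9.533929… → 9.534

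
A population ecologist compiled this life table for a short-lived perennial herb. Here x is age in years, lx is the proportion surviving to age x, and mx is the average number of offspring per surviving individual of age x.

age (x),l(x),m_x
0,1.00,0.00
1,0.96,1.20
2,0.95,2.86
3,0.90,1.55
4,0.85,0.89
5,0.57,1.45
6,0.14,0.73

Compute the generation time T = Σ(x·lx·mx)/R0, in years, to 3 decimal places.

lx·mx: 0, 1.152, 2.717, 1.395, 0.7565, 0.8265, 0.1022 → R0 = 6.9492
x·lx·mx: 0, 1.152, 5.434, 4.185, 3.026, 4.1325, 0.6132 → Σ = 18.5427
T = 18.5427 / 6.9492 = 2.668322… → 2.668

2.668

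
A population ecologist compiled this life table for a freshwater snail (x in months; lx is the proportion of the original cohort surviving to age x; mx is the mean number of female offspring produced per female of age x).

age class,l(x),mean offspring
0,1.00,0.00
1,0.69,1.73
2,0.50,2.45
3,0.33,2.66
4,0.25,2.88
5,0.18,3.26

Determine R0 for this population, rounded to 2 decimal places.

lx·mx by age: 0, 1.1937, 1.225, 0.8778, 0.72, 0.5868
R0 = Σ lx·mx = 4.6033 → 4.60

4.60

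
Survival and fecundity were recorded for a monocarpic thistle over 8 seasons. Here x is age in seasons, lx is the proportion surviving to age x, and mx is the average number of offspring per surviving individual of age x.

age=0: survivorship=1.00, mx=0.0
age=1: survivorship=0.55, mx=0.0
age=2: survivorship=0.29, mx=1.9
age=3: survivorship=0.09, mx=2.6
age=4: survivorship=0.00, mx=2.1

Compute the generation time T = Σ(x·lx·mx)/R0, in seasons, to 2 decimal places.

2.30

lx·mx: 0, 0, 0.551, 0.234, 0 → R0 = 0.785
x·lx·mx: 0, 0, 1.102, 0.702, 0 → Σ = 1.804
T = 1.804 / 0.785 = 2.298089… → 2.30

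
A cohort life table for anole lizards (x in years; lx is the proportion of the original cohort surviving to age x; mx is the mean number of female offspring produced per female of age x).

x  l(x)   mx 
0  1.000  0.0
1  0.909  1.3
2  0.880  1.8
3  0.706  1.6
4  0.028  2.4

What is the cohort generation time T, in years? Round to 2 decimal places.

2.02

lx·mx: 0, 1.1817, 1.584, 1.1296, 0.0672 → R0 = 3.9625
x·lx·mx: 0, 1.1817, 3.168, 3.3888, 0.2688 → Σ = 8.0073
T = 8.0073 / 3.9625 = 2.02077… → 2.02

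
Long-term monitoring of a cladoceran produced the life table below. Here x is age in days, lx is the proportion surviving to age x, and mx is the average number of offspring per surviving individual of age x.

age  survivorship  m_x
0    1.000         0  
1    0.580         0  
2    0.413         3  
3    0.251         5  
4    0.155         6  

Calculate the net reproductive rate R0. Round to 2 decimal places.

lx·mx by age: 0, 0, 1.239, 1.255, 0.93
R0 = Σ lx·mx = 3.424 → 3.42

3.42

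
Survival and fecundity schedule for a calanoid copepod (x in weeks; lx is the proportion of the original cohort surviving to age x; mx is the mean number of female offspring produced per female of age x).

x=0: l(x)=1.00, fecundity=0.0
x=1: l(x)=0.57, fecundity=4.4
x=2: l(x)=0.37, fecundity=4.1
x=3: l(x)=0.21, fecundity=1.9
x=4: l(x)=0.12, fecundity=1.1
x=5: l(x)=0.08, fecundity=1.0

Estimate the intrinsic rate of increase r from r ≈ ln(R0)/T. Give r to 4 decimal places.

R0 = Σ lx·mx = 0 + 2.508 + 1.517 + 0.399 + 0.132 + 0.08 = 4.636
Σ x·lx·mx = 7.667; T = 7.667/4.636 = 1.6538…
r ≈ ln(R0)/T = ln(4.636)/1.6538… = 0.927473… → 0.9275

0.9275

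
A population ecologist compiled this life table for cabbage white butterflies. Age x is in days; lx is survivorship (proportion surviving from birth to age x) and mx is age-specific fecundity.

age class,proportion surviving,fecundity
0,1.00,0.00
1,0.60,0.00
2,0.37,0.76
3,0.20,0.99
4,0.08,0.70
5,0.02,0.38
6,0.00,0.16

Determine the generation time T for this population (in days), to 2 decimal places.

lx·mx: 0, 0, 0.2812, 0.198, 0.056, 0.0076, 0 → R0 = 0.5428
x·lx·mx: 0, 0, 0.5624, 0.594, 0.224, 0.038, 0 → Σ = 1.4184
T = 1.4184 / 0.5428 = 2.613117… → 2.61

2.61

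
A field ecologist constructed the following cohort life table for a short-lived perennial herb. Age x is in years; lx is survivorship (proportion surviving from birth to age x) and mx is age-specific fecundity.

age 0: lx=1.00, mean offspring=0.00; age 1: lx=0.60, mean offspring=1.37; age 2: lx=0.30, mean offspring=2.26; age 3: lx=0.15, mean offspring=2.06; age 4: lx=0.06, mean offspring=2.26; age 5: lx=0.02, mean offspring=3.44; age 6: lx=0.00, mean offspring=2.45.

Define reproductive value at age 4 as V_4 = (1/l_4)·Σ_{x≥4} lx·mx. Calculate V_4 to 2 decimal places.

lx·mx for x ≥ 4: 0.1356, 0.0688, 0 → sum = 0.2044
V_4 = 0.2044 / l_4 = 0.2044 / 0.06 = 3.406667… → 3.41

3.41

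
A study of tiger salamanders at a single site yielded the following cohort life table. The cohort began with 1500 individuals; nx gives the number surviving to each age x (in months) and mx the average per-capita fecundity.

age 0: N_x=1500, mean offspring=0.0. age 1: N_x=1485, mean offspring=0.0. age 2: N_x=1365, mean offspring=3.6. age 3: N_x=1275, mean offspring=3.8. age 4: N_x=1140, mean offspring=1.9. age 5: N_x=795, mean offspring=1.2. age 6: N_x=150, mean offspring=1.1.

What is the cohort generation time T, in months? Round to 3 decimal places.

2.974

lx = nx/n0 = nx/1500: 1, 0.99, 0.91, 0.85, 0.76, 0.53, 0.1
lx·mx: 0, 0, 3.276, 3.23, 1.444, 0.636, 0.11 → R0 = 8.696
x·lx·mx: 0, 0, 6.552, 9.69, 5.776, 3.18, 0.66 → Σ = 25.858
T = 25.858 / 8.696 = 2.973551… → 2.974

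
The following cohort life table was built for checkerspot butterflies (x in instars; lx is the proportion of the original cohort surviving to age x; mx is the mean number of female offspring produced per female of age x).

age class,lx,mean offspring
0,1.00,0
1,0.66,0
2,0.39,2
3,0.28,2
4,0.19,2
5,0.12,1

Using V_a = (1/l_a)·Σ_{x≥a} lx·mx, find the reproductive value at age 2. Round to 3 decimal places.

4.718

lx·mx for x ≥ 2: 0.78, 0.56, 0.38, 0.12 → sum = 1.84
V_2 = 1.84 / l_2 = 1.84 / 0.39 = 4.717949… → 4.718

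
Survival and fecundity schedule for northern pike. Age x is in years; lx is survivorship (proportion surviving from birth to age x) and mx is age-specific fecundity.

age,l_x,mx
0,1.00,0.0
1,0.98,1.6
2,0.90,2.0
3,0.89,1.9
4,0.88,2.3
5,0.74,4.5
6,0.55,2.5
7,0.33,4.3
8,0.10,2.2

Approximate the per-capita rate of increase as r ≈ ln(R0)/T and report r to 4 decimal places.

R0 = Σ lx·mx = 0 + 1.568 + 1.8 + 1.691 + 2.024 + 3.33 + 1.375 + 1.419 + 0.22 = 13.427
Σ x·lx·mx = 54.93; T = 54.93/13.427 = 4.09101…
r ≈ ln(R0)/T = ln(13.427)/4.09101… = 0.634872… → 0.6349

0.6349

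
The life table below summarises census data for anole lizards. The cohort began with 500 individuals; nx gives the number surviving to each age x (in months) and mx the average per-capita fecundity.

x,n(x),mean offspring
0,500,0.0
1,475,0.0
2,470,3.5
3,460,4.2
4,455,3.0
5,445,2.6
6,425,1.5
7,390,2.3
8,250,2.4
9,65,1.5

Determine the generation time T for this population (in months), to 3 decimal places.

4.335

lx = nx/n0 = nx/500: 1, 0.95, 0.94, 0.92, 0.91, 0.89, 0.85, 0.78, 0.5, 0.13
lx·mx: 0, 0, 3.29, 3.864, 2.73, 2.314, 1.275, 1.794, 1.2, 0.195 → R0 = 16.662
x·lx·mx: 0, 0, 6.58, 11.592, 10.92, 11.57, 7.65, 12.558, 9.6, 1.755 → Σ = 72.225
T = 72.225 / 16.662 = 4.334714… → 4.335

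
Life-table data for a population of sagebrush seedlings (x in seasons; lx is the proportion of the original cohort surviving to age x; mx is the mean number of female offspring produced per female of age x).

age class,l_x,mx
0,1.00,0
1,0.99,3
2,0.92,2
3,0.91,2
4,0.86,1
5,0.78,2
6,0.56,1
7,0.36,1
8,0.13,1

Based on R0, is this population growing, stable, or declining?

growing

R0 = Σ lx·mx = 0 + 2.97 + 1.84 + 1.82 + 0.86 + 1.56 + 0.56 + 0.36 + 0.13 = 10.1
R0 > 1, so the population is growing.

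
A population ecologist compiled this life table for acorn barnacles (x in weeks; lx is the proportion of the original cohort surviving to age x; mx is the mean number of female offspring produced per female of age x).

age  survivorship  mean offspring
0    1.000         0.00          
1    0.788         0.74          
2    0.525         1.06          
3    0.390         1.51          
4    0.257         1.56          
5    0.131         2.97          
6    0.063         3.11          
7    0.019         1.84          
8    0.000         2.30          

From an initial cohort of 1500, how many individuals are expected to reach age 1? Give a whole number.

Expected survivors = N0 · l_1 = 1500 × 0.788 = 1182 → 1182

1182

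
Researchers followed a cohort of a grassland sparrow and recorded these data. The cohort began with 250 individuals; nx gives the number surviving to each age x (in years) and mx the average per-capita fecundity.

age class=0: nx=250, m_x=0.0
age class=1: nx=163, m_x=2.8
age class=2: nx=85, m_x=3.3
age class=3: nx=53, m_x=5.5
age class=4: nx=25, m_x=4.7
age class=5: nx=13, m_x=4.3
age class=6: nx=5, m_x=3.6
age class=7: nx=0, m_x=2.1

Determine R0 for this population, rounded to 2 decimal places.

lx = nx/n0 = nx/250: 1, 0.652, 0.34, 0.212, 0.1, 0.052, 0.02, 0
lx·mx by age: 0, 1.8256, 1.122, 1.166, 0.47, 0.2236, 0.072, 0
R0 = Σ lx·mx = 4.8792 → 4.88

4.88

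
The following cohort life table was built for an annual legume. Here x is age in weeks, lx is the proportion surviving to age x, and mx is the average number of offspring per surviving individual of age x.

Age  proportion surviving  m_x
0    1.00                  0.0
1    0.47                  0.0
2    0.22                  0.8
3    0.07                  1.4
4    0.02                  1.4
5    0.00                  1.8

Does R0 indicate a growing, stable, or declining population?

declining

R0 = Σ lx·mx = 0 + 0 + 0.176 + 0.098 + 0.028 + 0 = 0.302
R0 < 1, so the population is declining.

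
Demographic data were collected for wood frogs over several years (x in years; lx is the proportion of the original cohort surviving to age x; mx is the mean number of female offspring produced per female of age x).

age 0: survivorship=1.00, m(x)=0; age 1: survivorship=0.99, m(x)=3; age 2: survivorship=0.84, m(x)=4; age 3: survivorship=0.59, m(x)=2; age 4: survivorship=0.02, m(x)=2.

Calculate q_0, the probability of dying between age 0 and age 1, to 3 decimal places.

q_0 = (l_0 − l_1) / l_0 = (1 − 0.99) / 1
     = 0.01 / 1 = 0.01 → 0.010

0.010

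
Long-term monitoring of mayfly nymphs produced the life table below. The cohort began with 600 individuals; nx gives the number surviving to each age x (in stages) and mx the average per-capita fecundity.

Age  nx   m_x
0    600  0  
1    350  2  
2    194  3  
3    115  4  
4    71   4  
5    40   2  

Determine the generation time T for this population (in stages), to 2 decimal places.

lx = nx/n0 = nx/600: 1, 0.58333…, 0.32333…, 0.19167…, 0.11833…, 0.06667…
lx·mx: 0, 1.166667…, 0.97…, 0.766667…, 0.473333…, 0.133333… → R0 = 3.51…
x·lx·mx: 0, 1.166667…, 1.94…, 2.3…, 1.893333…, 0.666667… → Σ = 7.966667…
T = 7.966667… / 3.51… = 2.269706… → 2.27

2.27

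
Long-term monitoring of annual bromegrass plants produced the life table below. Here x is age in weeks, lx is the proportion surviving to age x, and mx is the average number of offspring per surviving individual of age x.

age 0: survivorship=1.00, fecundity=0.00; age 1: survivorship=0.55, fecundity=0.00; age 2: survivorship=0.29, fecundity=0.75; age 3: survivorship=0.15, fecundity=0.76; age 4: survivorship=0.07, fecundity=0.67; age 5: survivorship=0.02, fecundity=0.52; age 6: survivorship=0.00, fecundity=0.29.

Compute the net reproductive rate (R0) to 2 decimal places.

0.39

lx·mx by age: 0, 0, 0.2175, 0.114, 0.0469, 0.0104, 0
R0 = Σ lx·mx = 0.3888 → 0.39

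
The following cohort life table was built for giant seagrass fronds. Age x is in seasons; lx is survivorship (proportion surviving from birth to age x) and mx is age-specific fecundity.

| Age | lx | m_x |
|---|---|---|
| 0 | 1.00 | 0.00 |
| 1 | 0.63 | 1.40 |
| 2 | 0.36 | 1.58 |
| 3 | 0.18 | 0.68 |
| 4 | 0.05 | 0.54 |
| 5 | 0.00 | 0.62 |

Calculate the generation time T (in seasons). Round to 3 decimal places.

1.559

lx·mx: 0, 0.882, 0.5688, 0.1224, 0.027, 0 → R0 = 1.6002
x·lx·mx: 0, 0.882, 1.1376, 0.3672, 0.108, 0 → Σ = 2.4948
T = 2.4948 / 1.6002 = 1.559055… → 1.559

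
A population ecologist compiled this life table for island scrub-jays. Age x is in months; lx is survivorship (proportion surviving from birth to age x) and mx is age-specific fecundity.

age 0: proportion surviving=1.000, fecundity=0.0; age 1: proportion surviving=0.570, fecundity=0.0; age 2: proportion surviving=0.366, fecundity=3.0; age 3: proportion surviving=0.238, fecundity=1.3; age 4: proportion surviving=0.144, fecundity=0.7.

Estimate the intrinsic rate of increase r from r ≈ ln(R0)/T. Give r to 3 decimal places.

0.176

R0 = Σ lx·mx = 0 + 0 + 1.098 + 0.3094 + 0.1008 = 1.5082
Σ x·lx·mx = 3.5274; T = 3.5274/1.5082 = 2.33881…
r ≈ ln(R0)/T = ln(1.5082)/2.33881… = 0.17569… → 0.176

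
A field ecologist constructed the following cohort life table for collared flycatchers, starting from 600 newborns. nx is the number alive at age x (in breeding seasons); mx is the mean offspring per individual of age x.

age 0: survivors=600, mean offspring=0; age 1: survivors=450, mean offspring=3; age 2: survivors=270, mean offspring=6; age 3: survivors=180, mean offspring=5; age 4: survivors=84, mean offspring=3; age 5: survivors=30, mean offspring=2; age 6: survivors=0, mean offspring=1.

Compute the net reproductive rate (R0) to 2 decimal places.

6.97

lx = nx/n0 = nx/600: 1, 0.75, 0.45, 0.3, 0.14, 0.05, 0
lx·mx by age: 0, 2.25, 2.7, 1.5, 0.42, 0.1, 0
R0 = Σ lx·mx = 6.97 → 6.97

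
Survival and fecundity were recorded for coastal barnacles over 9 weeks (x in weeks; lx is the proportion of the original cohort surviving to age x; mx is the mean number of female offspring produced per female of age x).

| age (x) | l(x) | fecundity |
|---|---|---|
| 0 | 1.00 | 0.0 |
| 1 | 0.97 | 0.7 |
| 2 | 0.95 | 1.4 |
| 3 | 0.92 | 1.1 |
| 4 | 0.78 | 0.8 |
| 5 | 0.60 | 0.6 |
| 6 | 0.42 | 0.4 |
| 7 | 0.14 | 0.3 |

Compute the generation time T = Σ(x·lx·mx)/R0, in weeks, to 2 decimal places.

2.84

lx·mx: 0, 0.679, 1.33, 1.012, 0.624, 0.36, 0.168, 0.042 → R0 = 4.215
x·lx·mx: 0, 0.679, 2.66, 3.036, 2.496, 1.8, 1.008, 0.294 → Σ = 11.973
T = 11.973 / 4.215 = 2.840569… → 2.84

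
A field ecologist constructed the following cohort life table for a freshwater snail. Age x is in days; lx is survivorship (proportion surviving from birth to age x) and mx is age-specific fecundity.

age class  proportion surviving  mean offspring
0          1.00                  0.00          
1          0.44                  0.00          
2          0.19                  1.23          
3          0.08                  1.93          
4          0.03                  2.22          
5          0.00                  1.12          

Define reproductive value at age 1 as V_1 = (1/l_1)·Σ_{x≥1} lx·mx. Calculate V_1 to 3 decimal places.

1.033

lx·mx for x ≥ 1: 0, 0.2337, 0.1544, 0.0666, 0 → sum = 0.4547
V_1 = 0.4547 / l_1 = 0.4547 / 0.44 = 1.033409… → 1.033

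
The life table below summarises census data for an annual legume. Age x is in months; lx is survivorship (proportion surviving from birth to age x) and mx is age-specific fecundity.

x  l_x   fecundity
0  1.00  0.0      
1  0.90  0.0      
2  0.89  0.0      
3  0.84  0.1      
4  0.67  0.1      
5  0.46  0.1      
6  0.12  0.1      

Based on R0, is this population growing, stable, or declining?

declining

R0 = Σ lx·mx = 0 + 0 + 0 + 0.084 + 0.067 + 0.046 + 0.012 = 0.209
R0 < 1, so the population is declining.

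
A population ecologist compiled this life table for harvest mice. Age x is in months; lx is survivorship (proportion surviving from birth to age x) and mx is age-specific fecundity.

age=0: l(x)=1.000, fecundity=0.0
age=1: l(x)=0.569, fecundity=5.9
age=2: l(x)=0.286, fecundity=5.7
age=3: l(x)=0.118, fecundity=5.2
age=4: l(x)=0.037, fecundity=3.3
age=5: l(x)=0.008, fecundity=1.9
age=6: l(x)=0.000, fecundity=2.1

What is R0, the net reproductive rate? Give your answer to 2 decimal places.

lx·mx by age: 0, 3.3571, 1.6302, 0.6136, 0.1221, 0.0152, 0
R0 = Σ lx·mx = 5.7382 → 5.74

5.74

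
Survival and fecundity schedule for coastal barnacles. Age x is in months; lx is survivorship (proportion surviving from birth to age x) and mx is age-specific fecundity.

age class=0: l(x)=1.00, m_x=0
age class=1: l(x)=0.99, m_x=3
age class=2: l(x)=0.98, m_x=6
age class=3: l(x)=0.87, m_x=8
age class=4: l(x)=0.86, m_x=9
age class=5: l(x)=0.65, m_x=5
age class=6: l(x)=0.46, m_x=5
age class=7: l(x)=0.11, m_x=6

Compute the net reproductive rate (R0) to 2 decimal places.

lx·mx by age: 0, 2.97, 5.88, 6.96, 7.74, 3.25, 2.3, 0.66
R0 = Σ lx·mx = 29.76 → 29.76

29.76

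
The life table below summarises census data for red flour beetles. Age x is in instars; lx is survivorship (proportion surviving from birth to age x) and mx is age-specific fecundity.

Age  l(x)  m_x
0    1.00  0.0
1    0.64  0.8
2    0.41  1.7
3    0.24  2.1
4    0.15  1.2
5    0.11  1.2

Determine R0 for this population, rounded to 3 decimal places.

lx·mx by age: 0, 0.512, 0.697, 0.504, 0.18, 0.132
R0 = Σ lx·mx = 2.025 → 2.025

2.025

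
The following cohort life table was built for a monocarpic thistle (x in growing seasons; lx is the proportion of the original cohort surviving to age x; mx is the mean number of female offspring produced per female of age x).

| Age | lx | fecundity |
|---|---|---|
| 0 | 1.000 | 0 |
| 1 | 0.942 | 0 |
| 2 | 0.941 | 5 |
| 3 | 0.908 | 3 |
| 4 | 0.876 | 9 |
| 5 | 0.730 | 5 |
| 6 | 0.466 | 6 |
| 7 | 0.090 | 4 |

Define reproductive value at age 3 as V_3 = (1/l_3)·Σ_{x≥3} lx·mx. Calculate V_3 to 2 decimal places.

lx·mx for x ≥ 3: 2.724, 7.884, 3.65, 2.796, 0.36 → sum = 17.414
V_3 = 17.414 / l_3 = 17.414 / 0.908 = 19.178414… → 19.18

19.18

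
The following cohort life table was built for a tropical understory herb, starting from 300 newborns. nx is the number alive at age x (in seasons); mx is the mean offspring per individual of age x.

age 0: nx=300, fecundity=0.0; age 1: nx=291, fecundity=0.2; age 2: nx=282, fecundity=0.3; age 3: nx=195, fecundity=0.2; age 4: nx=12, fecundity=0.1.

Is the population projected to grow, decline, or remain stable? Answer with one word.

declining

lx = nx/n0 = nx/300: 1, 0.97, 0.94, 0.65, 0.04
R0 = Σ lx·mx = 0 + 0.194 + 0.282 + 0.13 + 0.004 = 0.61
R0 < 1, so the population is declining.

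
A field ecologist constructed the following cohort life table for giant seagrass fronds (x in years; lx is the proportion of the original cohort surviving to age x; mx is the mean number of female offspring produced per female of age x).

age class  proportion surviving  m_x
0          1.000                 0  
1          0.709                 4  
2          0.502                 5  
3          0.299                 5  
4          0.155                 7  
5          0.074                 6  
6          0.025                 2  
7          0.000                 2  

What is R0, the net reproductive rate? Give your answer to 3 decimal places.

8.420

lx·mx by age: 0, 2.836, 2.51, 1.495, 1.085, 0.444, 0.05, 0
R0 = Σ lx·mx = 8.42 → 8.420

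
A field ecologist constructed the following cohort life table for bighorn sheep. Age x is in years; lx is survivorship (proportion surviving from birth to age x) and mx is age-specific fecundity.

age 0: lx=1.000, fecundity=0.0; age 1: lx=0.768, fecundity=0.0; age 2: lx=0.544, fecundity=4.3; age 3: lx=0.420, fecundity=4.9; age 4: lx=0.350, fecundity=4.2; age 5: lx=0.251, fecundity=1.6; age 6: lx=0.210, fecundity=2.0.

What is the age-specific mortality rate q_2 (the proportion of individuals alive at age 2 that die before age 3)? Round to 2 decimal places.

0.23

q_2 = (l_2 − l_3) / l_2 = (0.544 − 0.42) / 0.544
     = 0.124 / 0.544 = 0.227941… → 0.23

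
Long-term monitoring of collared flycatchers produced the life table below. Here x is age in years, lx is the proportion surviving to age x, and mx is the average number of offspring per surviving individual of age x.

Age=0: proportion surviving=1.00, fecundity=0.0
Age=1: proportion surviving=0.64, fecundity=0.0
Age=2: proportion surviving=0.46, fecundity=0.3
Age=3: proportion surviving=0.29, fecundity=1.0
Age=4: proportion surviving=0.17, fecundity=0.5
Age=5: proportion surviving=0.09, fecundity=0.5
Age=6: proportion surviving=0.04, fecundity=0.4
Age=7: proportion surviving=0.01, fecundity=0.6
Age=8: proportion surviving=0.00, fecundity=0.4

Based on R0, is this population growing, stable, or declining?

R0 = Σ lx·mx = 0 + 0 + 0.138 + 0.29 + 0.085 + 0.045 + 0.016 + 0.006 + 0 = 0.58
R0 < 1, so the population is declining.

declining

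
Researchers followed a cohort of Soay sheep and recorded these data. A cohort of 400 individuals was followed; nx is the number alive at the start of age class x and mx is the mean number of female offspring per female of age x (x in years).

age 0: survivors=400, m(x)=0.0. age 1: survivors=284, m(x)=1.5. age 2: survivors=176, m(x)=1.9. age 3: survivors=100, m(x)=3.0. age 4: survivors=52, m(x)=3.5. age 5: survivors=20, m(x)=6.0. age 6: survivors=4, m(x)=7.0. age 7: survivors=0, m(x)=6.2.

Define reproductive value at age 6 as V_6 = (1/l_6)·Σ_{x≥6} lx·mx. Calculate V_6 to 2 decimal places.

7.00

lx = nx/n0 = nx/400: 1, 0.71, 0.44, 0.25, 0.13, 0.05, 0.01, 0
lx·mx for x ≥ 6: 0.07, 0 → sum = 0.07
V_6 = 0.07 / l_6 = 0.07 / 0.01 = 7 → 7.00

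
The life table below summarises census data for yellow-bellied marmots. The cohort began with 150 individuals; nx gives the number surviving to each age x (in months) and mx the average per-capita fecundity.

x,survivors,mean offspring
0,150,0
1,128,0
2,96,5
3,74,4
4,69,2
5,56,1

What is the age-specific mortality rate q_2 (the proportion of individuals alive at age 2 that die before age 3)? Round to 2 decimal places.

0.23

lx = nx/n0 = nx/150: 1, 0.85333…, 0.64, 0.49333…, 0.46, 0.37333…
q_2 = (l_2 − l_3) / l_2 = (0.64 − 0.493333…) / 0.64
     = 0.146667… / 0.64 = 0.229167… → 0.23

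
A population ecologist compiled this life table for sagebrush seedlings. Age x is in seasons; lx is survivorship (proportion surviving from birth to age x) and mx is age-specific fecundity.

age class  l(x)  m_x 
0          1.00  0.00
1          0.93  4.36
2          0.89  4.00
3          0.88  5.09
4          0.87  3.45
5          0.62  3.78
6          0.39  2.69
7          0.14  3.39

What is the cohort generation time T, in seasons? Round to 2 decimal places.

lx·mx: 0, 4.0548, 3.56, 4.4792, 3.0015, 2.3436, 1.0491, 0.4746 → R0 = 18.9628
x·lx·mx: 0, 4.0548, 7.12, 13.4376, 12.006, 11.718, 6.2946, 3.3222 → Σ = 57.9532
T = 57.9532 / 18.9628 = 3.056152… → 3.06

3.06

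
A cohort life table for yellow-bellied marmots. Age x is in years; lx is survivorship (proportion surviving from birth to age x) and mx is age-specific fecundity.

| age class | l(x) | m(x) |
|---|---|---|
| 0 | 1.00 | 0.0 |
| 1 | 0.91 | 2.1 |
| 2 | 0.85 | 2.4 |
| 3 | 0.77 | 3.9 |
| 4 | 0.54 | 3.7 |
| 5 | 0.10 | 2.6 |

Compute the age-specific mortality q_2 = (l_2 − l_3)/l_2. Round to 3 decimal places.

q_2 = (l_2 − l_3) / l_2 = (0.85 − 0.77) / 0.85
     = 0.08 / 0.85 = 0.094118… → 0.094

0.094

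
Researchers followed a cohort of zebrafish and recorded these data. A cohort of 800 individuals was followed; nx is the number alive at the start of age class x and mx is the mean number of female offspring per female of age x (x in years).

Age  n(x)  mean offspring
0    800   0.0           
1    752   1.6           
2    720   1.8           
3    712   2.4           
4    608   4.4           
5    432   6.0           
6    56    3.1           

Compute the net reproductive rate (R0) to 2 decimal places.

lx = nx/n0 = nx/800: 1, 0.94, 0.9, 0.89, 0.76, 0.54, 0.07
lx·mx by age: 0, 1.504, 1.62, 2.136, 3.344, 3.24, 0.217
R0 = Σ lx·mx = 12.061 → 12.06

12.06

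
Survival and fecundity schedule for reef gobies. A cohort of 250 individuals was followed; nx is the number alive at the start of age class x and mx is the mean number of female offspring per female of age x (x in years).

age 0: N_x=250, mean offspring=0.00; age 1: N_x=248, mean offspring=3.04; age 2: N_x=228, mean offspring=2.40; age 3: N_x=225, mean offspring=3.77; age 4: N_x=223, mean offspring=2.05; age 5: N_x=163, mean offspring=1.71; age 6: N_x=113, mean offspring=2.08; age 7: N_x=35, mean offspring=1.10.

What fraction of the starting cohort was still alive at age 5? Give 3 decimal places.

l_5 = n_5/n_0 = 163/250 = 0.652 → 0.652

0.652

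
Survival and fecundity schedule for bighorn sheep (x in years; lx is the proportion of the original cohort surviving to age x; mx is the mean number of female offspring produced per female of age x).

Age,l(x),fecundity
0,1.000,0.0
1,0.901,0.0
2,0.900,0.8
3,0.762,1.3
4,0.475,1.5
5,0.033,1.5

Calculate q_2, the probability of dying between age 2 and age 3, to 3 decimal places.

q_2 = (l_2 − l_3) / l_2 = (0.9 − 0.762) / 0.9
     = 0.138 / 0.9 = 0.153333… → 0.153

0.153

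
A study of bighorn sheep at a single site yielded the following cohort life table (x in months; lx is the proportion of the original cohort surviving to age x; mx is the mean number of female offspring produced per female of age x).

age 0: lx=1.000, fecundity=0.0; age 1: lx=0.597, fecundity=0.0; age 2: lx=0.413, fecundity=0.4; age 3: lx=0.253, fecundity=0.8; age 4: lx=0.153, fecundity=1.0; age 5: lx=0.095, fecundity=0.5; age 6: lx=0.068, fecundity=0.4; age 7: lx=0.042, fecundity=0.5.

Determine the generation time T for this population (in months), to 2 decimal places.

3.40

lx·mx: 0, 0, 0.1652, 0.2024, 0.153, 0.0475, 0.0272, 0.021 → R0 = 0.6163
x·lx·mx: 0, 0, 0.3304, 0.6072, 0.612, 0.2375, 0.1632, 0.147 → Σ = 2.0973
T = 2.0973 / 0.6163 = 3.40305… → 3.40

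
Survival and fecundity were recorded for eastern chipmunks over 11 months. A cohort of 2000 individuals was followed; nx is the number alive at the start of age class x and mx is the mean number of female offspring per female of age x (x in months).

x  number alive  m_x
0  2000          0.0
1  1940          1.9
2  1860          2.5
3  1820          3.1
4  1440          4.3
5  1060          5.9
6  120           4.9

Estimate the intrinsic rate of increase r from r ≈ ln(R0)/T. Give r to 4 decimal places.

0.7858

lx = nx/n0 = nx/2000: 1, 0.97, 0.93, 0.91, 0.72, 0.53, 0.06
R0 = Σ lx·mx = 0 + 1.843 + 2.325 + 2.821 + 3.096 + 3.127 + 0.294 = 13.506
Σ x·lx·mx = 44.739; T = 44.739/13.506 = 3.31253…
r ≈ ln(R0)/T = ln(13.506)/3.31253… = 0.785845… → 0.7858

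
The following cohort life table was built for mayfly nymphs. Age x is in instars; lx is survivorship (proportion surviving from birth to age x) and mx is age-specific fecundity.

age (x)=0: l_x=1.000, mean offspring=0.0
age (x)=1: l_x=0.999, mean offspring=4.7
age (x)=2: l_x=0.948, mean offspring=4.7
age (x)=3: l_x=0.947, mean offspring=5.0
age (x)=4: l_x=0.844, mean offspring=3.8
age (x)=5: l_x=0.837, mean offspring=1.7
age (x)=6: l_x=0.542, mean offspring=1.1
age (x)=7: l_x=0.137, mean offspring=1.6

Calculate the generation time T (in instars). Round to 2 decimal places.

lx·mx: 0, 4.6953, 4.4556, 4.735, 3.2072, 1.4229, 0.5962, 0.2192 → R0 = 19.3314
x·lx·mx: 0, 4.6953, 8.9112, 14.205, 12.8288, 7.1145, 3.5772, 1.5344 → Σ = 52.8664
T = 52.8664 / 19.3314 = 2.734742… → 2.73

2.73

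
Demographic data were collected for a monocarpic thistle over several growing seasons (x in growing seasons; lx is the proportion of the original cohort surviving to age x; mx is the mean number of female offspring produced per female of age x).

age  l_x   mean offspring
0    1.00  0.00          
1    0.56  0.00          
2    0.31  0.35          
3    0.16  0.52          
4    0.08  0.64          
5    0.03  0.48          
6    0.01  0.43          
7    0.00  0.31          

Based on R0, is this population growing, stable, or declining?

declining

R0 = Σ lx·mx = 0 + 0 + 0.1085 + 0.0832 + 0.0512 + 0.0144 + 0.0043 + 0 = 0.2616
R0 < 1, so the population is declining.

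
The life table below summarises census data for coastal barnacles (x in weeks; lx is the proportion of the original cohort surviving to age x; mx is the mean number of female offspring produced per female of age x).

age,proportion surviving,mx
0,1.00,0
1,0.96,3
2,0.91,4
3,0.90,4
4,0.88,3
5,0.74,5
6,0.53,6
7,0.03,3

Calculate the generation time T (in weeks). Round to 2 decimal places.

3.53

lx·mx: 0, 2.88, 3.64, 3.6, 2.64, 3.7, 3.18, 0.09 → R0 = 19.73
x·lx·mx: 0, 2.88, 7.28, 10.8, 10.56, 18.5, 19.08, 0.63 → Σ = 69.73
T = 69.73 / 19.73 = 3.534212… → 3.53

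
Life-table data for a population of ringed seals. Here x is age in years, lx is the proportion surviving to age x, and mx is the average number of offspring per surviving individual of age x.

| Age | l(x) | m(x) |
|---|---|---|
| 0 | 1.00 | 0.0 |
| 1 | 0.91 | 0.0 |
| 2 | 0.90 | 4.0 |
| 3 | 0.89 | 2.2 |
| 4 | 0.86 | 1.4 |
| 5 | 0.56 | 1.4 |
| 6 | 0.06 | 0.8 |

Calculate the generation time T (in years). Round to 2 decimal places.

2.91

lx·mx: 0, 0, 3.6, 1.958, 1.204, 0.784, 0.048 → R0 = 7.594
x·lx·mx: 0, 0, 7.2, 5.874, 4.816, 3.92, 0.288 → Σ = 22.098
T = 22.098 / 7.594 = 2.909929… → 2.91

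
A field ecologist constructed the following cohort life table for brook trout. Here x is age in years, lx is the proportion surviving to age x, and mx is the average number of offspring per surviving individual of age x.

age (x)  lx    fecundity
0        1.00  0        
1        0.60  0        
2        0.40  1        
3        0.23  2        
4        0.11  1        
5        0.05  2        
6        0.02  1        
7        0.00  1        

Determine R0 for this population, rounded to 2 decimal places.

1.09

lx·mx by age: 0, 0, 0.4, 0.46, 0.11, 0.1, 0.02, 0
R0 = Σ lx·mx = 1.09 → 1.09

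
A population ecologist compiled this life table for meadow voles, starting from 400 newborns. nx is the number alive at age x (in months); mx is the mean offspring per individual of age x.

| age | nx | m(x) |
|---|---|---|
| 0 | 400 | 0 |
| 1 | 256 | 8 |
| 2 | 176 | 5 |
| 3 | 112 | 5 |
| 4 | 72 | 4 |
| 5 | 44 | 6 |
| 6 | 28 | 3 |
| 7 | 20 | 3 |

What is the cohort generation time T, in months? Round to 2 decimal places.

2.12

lx = nx/n0 = nx/400: 1, 0.64, 0.44, 0.28, 0.18, 0.11, 0.07, 0.05
lx·mx: 0, 5.12, 2.2, 1.4, 0.72, 0.66, 0.21, 0.15 → R0 = 10.46
x·lx·mx: 0, 5.12, 4.4, 4.2, 2.88, 3.3, 1.26, 1.05 → Σ = 22.21
T = 22.21 / 10.46 = 2.123327… → 2.12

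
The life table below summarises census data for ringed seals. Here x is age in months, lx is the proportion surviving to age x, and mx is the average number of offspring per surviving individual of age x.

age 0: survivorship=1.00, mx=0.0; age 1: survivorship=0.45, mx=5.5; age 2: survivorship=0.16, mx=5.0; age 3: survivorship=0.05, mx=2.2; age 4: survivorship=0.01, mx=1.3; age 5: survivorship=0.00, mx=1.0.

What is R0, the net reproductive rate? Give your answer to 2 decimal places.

lx·mx by age: 0, 2.475, 0.8, 0.11, 0.013, 0
R0 = Σ lx·mx = 3.398 → 3.40

3.40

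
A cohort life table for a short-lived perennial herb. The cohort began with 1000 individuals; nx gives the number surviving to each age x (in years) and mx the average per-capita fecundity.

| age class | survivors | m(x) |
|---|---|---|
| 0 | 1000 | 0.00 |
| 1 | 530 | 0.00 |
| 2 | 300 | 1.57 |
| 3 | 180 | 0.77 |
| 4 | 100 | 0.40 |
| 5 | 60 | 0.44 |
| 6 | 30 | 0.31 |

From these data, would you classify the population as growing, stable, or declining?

declining

lx = nx/n0 = nx/1000: 1, 0.53, 0.3, 0.18, 0.1, 0.06, 0.03
R0 = Σ lx·mx = 0 + 0 + 0.471 + 0.1386 + 0.04 + 0.0264 + 0.0093 = 0.6853
R0 < 1, so the population is declining.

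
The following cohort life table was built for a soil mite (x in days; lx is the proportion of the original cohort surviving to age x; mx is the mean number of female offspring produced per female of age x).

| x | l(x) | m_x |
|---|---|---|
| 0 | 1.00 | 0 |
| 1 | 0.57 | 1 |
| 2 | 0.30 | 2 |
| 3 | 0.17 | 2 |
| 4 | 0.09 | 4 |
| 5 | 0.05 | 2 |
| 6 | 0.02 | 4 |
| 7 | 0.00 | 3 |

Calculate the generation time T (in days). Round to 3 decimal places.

lx·mx: 0, 0.57, 0.6, 0.34, 0.36, 0.1, 0.08, 0 → R0 = 2.05
x·lx·mx: 0, 0.57, 1.2, 1.02, 1.44, 0.5, 0.48, 0 → Σ = 5.21
T = 5.21 / 2.05 = 2.541463… → 2.541

2.541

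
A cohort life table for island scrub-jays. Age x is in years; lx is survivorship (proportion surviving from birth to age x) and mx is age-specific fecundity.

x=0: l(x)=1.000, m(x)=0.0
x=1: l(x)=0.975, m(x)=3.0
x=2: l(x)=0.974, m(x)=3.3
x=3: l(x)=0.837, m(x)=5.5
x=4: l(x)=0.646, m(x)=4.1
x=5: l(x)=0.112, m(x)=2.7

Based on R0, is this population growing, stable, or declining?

R0 = Σ lx·mx = 0 + 2.925 + 3.2142 + 4.6035 + 2.6486 + 0.3024 = 13.6937
R0 > 1, so the population is growing.

growing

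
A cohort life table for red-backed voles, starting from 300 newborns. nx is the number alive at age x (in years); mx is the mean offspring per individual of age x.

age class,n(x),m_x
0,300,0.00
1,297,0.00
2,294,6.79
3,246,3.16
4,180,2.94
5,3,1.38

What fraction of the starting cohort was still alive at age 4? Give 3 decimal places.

l_4 = n_4/n_0 = 180/300 = 0.6 → 0.600

0.600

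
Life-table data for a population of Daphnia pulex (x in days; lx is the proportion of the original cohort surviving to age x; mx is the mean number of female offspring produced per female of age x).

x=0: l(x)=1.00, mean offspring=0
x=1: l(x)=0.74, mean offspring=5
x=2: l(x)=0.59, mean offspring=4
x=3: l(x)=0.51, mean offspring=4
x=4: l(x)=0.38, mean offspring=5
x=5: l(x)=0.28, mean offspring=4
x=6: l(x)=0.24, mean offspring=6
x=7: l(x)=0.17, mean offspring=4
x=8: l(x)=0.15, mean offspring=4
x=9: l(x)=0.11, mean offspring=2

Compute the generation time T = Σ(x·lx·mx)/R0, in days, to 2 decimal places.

3.41

lx·mx: 0, 3.7, 2.36, 2.04, 1.9, 1.12, 1.44, 0.68, 0.6, 0.22 → R0 = 14.06
x·lx·mx: 0, 3.7, 4.72, 6.12, 7.6, 5.6, 8.64, 4.76, 4.8, 1.98 → Σ = 47.92
T = 47.92 / 14.06 = 3.40825… → 3.41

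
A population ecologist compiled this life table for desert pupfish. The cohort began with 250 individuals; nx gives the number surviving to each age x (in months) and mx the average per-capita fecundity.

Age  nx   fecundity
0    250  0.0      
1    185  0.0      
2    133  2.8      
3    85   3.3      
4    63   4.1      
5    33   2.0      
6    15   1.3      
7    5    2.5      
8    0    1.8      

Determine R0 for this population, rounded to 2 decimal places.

lx = nx/n0 = nx/250: 1, 0.74, 0.532, 0.34, 0.252, 0.132, 0.06, 0.02, 0
lx·mx by age: 0, 0, 1.4896, 1.122, 1.0332, 0.264, 0.078, 0.05, 0
R0 = Σ lx·mx = 4.0368 → 4.04

4.04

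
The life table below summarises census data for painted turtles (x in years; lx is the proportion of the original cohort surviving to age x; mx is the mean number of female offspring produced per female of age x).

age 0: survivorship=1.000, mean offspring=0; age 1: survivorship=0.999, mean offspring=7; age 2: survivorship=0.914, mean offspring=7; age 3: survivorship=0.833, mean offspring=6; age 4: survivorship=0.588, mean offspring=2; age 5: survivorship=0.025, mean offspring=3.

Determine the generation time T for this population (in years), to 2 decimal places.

lx·mx: 0, 6.993, 6.398, 4.998, 1.176, 0.075 → R0 = 19.64
x·lx·mx: 0, 6.993, 12.796, 14.994, 4.704, 0.375 → Σ = 39.862
T = 39.862 / 19.64 = 2.029633… → 2.03

2.03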